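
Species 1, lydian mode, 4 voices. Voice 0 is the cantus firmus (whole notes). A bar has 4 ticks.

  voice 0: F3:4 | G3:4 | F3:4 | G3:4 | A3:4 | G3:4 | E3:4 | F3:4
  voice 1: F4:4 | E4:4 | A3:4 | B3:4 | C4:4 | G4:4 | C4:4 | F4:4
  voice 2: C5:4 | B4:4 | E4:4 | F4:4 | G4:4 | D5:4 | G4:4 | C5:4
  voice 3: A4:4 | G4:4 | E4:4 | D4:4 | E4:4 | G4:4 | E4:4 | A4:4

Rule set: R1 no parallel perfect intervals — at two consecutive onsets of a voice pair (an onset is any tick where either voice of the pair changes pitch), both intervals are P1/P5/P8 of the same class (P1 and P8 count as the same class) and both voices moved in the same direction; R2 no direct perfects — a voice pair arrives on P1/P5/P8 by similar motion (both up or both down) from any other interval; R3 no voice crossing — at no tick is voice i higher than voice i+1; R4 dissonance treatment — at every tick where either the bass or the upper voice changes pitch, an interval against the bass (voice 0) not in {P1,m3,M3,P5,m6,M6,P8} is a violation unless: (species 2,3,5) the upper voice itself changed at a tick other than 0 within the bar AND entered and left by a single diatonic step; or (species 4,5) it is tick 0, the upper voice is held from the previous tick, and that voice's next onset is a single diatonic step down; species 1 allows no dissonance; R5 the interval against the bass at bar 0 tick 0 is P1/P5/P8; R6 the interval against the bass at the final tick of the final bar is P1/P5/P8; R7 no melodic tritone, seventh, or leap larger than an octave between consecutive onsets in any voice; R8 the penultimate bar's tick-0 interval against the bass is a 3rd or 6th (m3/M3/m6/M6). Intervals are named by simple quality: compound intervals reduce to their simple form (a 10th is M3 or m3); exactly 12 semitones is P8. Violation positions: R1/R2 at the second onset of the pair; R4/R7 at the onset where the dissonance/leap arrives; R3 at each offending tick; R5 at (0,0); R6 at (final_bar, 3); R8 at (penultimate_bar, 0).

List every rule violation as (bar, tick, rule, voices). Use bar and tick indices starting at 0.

bar 0: v0=F3 v1=F4 v2=C5 v3=A4 downbeat M3
bar 1: v0=G3 v1=E4 v2=B4 v3=G4 downbeat P8
bar 2: v0=F3 v1=A3 v2=E4 v3=E4 downbeat M7
bar 3: v0=G3 v1=B3 v2=F4 v3=D4 downbeat P5
bar 4: v0=A3 v1=C4 v2=G4 v3=E4 downbeat P5
bar 5: v0=G3 v1=G4 v2=D5 v3=G4 downbeat P8
bar 6: v0=E3 v1=C4 v2=G4 v3=E4 downbeat P8
bar 7: v0=F3 v1=F4 v2=C5 v3=A4 downbeat M3
  -> R3 @ bar 0 tick 0 v(2, 3): C5 above A4
  -> R5 @ bar 0 tick 0 v(0, 3): opens on M3
  -> R3 @ bar 0 tick 1 v(2, 3): C5 above A4
  -> R3 @ bar 0 tick 2 v(2, 3): C5 above A4
  -> R3 @ bar 0 tick 3 v(2, 3): C5 above A4
  -> R1 @ bar 1 tick 0 v(1, 2): F4/C5 P5 -> E4/B4 P5 similar
  -> R3 @ bar 1 tick 0 v(2, 3): B4 above G4
  -> R3 @ bar 1 tick 1 v(2, 3): B4 above G4
  -> R3 @ bar 1 tick 2 v(2, 3): B4 above G4
  -> R3 @ bar 1 tick 3 v(2, 3): B4 above G4
  -> R1 @ bar 2 tick 0 v(1, 2): E4/B4 P5 -> A3/E4 P5 similar
  -> R2 @ bar 2 tick 0 v(1, 3): E4/G4 m3 -> A3/E4 P5 similar
  -> R2 @ bar 2 tick 0 v(2, 3): B4/G4 M3 -> E4/E4 P1 similar
  -> R4 @ bar 2 tick 0 v(0, 2): F3/E4 M7 untreated
  -> R4 @ bar 2 tick 0 v(0, 3): F3/E4 M7 untreated
  -> R3 @ bar 3 tick 0 v(2, 3): F4 above D4
  -> R4 @ bar 3 tick 0 v(0, 2): G3/F4 m7 untreated
  -> R3 @ bar 3 tick 1 v(2, 3): F4 above D4
  -> R3 @ bar 3 tick 2 v(2, 3): F4 above D4
  -> R3 @ bar 3 tick 3 v(2, 3): F4 above D4
  -> R1 @ bar 4 tick 0 v(0, 3): G3/D4 P5 -> A3/E4 P5 similar
  -> R2 @ bar 4 tick 0 v(1, 2): B3/F4 TT -> C4/G4 P5 similar
  -> R3 @ bar 4 tick 0 v(2, 3): G4 above E4
  -> R4 @ bar 4 tick 0 v(0, 2): A3/G4 m7 untreated
  -> R3 @ bar 4 tick 1 v(2, 3): G4 above E4
  -> R3 @ bar 4 tick 2 v(2, 3): G4 above E4
  -> R3 @ bar 4 tick 3 v(2, 3): G4 above E4
  -> R1 @ bar 5 tick 0 v(1, 2): C4/G4 P5 -> G4/D5 P5 similar
  -> R2 @ bar 5 tick 0 v(1, 3): C4/E4 M3 -> G4/G4 P1 similar
  -> R2 @ bar 5 tick 0 v(2, 3): G4/E4 m3 -> D5/G4 P5 similar
  -> R3 @ bar 5 tick 0 v(2, 3): D5 above G4
  -> R3 @ bar 5 tick 1 v(2, 3): D5 above G4
  -> R3 @ bar 5 tick 2 v(2, 3): D5 above G4
  -> R3 @ bar 5 tick 3 v(2, 3): D5 above G4
  -> R1 @ bar 6 tick 0 v(0, 3): G3/G4 P8 -> E3/E4 P8 similar
  -> R1 @ bar 6 tick 0 v(1, 2): G4/D5 P5 -> C4/G4 P5 similar
  -> R3 @ bar 6 tick 0 v(2, 3): G4 above E4
  -> R8 @ bar 6 tick 0 v(0, 3): penult P8 not 3rd/6th
  -> R3 @ bar 6 tick 1 v(2, 3): G4 above E4
  -> R3 @ bar 6 tick 2 v(2, 3): G4 above E4
  -> R3 @ bar 6 tick 3 v(2, 3): G4 above E4
  -> R1 @ bar 7 tick 0 v(1, 2): C4/G4 P5 -> F4/C5 P5 similar
  -> R2 @ bar 7 tick 0 v(0, 1): E3/C4 m6 -> F3/F4 P8 similar
  -> R2 @ bar 7 tick 0 v(0, 2): E3/G4 m3 -> F3/C5 P5 similar
  -> R3 @ bar 7 tick 0 v(2, 3): C5 above A4
  -> R3 @ bar 7 tick 1 v(2, 3): C5 above A4
  -> R3 @ bar 7 tick 2 v(2, 3): C5 above A4
  -> R3 @ bar 7 tick 3 v(2, 3): C5 above A4
  -> R6 @ bar 7 tick 3 v(0, 3): closes on M3

(0, 0, R3, (2, 3))
(0, 0, R5, (0, 3))
(0, 1, R3, (2, 3))
(0, 2, R3, (2, 3))
(0, 3, R3, (2, 3))
(1, 0, R1, (1, 2))
(1, 0, R3, (2, 3))
(1, 1, R3, (2, 3))
(1, 2, R3, (2, 3))
(1, 3, R3, (2, 3))
(2, 0, R1, (1, 2))
(2, 0, R2, (1, 3))
(2, 0, R2, (2, 3))
(2, 0, R4, (0, 2))
(2, 0, R4, (0, 3))
(3, 0, R3, (2, 3))
(3, 0, R4, (0, 2))
(3, 1, R3, (2, 3))
(3, 2, R3, (2, 3))
(3, 3, R3, (2, 3))
(4, 0, R1, (0, 3))
(4, 0, R2, (1, 2))
(4, 0, R3, (2, 3))
(4, 0, R4, (0, 2))
(4, 1, R3, (2, 3))
(4, 2, R3, (2, 3))
(4, 3, R3, (2, 3))
(5, 0, R1, (1, 2))
(5, 0, R2, (1, 3))
(5, 0, R2, (2, 3))
(5, 0, R3, (2, 3))
(5, 1, R3, (2, 3))
(5, 2, R3, (2, 3))
(5, 3, R3, (2, 3))
(6, 0, R1, (0, 3))
(6, 0, R1, (1, 2))
(6, 0, R3, (2, 3))
(6, 0, R8, (0, 3))
(6, 1, R3, (2, 3))
(6, 2, R3, (2, 3))
(6, 3, R3, (2, 3))
(7, 0, R1, (1, 2))
(7, 0, R2, (0, 1))
(7, 0, R2, (0, 2))
(7, 0, R3, (2, 3))
(7, 1, R3, (2, 3))
(7, 2, R3, (2, 3))
(7, 3, R3, (2, 3))
(7, 3, R6, (0, 3))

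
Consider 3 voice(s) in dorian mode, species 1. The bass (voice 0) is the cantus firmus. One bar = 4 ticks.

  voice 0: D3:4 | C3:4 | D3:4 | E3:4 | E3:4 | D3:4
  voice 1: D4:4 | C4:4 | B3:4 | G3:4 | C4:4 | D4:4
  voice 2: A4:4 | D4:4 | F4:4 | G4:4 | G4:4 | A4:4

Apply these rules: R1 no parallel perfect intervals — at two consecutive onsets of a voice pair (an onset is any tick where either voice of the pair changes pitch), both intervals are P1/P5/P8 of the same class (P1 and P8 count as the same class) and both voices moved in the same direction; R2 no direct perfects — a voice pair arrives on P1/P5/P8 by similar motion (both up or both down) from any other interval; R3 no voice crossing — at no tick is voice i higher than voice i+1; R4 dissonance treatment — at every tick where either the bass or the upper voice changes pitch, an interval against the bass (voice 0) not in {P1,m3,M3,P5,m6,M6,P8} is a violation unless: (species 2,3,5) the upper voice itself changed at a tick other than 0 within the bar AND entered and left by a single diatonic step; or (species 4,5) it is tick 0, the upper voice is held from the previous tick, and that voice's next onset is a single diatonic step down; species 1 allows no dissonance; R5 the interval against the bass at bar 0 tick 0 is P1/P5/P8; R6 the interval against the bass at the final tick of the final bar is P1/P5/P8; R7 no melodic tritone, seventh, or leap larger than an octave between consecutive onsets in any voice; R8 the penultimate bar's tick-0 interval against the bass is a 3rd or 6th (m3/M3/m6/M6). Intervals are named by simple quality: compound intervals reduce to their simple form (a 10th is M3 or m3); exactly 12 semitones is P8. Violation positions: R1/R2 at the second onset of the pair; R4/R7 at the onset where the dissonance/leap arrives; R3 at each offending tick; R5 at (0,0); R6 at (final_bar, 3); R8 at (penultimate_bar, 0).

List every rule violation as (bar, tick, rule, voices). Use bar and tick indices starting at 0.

bar 0: v0=D3 v1=D4 v2=A4 downbeat P5
bar 1: v0=C3 v1=C4 v2=D4 downbeat M2
bar 2: v0=D3 v1=B3 v2=F4 downbeat m3
bar 3: v0=E3 v1=G3 v2=G4 downbeat m3
bar 4: v0=E3 v1=C4 v2=G4 downbeat m3
bar 5: v0=D3 v1=D4 v2=A4 downbeat P5
  -> R1 @ bar 1 tick 0 v(0, 1): D3/D4 P8 -> C3/C4 P8 similar
  -> R4 @ bar 1 tick 0 v(0, 2): C3/D4 M2 untreated
  -> R1 @ bar 5 tick 0 v(1, 2): C4/G4 P5 -> D4/A4 P5 similar

(1, 0, R1, (0, 1))
(1, 0, R4, (0, 2))
(5, 0, R1, (1, 2))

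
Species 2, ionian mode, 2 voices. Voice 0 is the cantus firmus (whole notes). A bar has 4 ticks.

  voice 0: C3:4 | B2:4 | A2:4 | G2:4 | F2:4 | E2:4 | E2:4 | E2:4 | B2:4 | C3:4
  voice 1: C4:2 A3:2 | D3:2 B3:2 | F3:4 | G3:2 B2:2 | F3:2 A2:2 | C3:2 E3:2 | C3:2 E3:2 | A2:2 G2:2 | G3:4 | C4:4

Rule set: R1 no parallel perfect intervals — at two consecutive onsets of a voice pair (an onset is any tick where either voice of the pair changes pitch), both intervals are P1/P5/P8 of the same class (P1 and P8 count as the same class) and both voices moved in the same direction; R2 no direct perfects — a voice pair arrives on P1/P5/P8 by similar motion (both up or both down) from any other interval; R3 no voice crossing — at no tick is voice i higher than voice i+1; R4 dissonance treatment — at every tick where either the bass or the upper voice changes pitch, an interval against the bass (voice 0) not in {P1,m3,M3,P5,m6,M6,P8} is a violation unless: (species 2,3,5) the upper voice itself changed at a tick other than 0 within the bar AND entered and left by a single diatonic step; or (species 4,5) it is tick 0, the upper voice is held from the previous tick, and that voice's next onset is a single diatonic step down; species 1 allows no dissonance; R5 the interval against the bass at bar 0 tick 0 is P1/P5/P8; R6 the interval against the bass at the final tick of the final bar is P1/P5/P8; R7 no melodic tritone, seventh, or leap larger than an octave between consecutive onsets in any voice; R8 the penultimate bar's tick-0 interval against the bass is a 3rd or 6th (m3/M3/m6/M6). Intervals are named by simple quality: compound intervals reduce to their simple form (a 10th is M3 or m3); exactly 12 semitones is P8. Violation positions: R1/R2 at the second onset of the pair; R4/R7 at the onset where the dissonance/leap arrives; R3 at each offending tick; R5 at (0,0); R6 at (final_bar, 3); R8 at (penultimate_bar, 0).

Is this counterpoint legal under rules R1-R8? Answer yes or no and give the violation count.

No (4 violations)

bar 0: v0=C3 v1=C4 (P8)
bar 1: v0=B2 v1=D3 (m3)
bar 2: v0=A2 v1=F3 (m6)
bar 3: v0=G2 v1=G3 (P8)
bar 4: v0=F2 v1=F3 (P8)
bar 5: v0=E2 v1=C3 (m6)
bar 6: v0=E2 v1=C3 (m6)
bar 7: v0=E2 v1=A2 (P4)
bar 8: v0=B2 v1=G3 (m6)
bar 9: v0=C3 v1=C4 (P8)
  R7 @ bar2.0: B3->F3 leap 6st
  R7 @ bar4.0: B2->F3 leap 6st
  R4 @ bar7.0: E2/A2 P4 untreated
  R2 @ bar9.0: B2/G3 m6 -> C3/C4 P8 similar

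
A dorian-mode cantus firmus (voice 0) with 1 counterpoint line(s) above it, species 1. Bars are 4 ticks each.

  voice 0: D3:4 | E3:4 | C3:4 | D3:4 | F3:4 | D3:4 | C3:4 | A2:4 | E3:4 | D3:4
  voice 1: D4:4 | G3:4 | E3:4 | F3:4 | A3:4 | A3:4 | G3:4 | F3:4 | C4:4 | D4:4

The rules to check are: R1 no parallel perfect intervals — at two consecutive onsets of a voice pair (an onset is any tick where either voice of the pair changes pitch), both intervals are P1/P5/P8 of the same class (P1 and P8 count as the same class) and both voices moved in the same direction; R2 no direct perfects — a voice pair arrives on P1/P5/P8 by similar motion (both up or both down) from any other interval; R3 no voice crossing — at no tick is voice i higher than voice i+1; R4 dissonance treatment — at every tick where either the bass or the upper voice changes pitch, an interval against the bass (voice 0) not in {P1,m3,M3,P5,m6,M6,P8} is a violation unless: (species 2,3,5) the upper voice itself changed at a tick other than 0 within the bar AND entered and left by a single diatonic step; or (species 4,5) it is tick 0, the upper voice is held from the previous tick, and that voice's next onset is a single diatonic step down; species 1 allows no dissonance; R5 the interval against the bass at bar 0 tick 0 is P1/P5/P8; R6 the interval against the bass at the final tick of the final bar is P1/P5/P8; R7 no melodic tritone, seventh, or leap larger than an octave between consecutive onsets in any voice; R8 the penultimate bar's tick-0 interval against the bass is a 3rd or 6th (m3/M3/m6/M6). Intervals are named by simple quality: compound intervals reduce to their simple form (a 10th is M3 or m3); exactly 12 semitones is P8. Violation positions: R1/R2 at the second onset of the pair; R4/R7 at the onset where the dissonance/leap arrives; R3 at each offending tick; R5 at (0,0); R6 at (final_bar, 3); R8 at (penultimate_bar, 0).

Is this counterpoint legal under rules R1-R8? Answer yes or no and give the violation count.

No (1 violations)

bar 0: v0=D3 v1=D4 (P8)
bar 1: v0=E3 v1=G3 (m3)
bar 2: v0=C3 v1=E3 (M3)
bar 3: v0=D3 v1=F3 (m3)
bar 4: v0=F3 v1=A3 (M3)
bar 5: v0=D3 v1=A3 (P5)
bar 6: v0=C3 v1=G3 (P5)
bar 7: v0=A2 v1=F3 (m6)
bar 8: v0=E3 v1=C4 (m6)
bar 9: v0=D3 v1=D4 (P8)
  R1 @ bar6.0: D3/A3 P5 -> C3/G3 P5 similar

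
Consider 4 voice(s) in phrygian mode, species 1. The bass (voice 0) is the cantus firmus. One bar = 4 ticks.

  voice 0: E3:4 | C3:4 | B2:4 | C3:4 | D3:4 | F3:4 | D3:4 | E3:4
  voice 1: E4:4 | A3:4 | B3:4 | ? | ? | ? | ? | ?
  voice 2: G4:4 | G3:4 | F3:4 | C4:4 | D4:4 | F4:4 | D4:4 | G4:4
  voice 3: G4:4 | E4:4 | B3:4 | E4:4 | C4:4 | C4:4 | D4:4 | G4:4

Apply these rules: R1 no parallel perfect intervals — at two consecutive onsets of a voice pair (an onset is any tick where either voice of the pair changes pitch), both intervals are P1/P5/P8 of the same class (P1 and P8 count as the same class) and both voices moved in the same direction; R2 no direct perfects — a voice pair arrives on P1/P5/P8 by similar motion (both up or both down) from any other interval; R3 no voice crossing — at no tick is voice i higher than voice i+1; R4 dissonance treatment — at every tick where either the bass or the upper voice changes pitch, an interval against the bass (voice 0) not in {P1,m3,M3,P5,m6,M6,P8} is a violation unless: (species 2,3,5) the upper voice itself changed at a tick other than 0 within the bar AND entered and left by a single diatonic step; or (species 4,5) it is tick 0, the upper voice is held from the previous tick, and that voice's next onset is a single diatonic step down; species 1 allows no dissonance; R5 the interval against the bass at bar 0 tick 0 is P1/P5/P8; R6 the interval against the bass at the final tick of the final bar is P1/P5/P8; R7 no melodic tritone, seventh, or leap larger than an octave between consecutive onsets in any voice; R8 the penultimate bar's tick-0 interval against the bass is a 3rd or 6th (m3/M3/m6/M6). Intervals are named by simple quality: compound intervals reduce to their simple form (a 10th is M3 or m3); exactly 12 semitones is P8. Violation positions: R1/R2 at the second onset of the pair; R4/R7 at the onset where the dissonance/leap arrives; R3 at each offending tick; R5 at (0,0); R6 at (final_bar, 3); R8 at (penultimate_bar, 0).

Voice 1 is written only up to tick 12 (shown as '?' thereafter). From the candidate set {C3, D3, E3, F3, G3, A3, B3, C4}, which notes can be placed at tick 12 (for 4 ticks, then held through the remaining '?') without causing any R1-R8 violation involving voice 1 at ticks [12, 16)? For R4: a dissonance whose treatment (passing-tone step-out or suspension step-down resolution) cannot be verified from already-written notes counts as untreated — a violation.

C3: violates R7
D3: violates R4
E3: legal
F3: violates R4,R7
G3: legal
A3: legal
B3: violates R4
C4: violates R1,R2

{A3, E3, G3}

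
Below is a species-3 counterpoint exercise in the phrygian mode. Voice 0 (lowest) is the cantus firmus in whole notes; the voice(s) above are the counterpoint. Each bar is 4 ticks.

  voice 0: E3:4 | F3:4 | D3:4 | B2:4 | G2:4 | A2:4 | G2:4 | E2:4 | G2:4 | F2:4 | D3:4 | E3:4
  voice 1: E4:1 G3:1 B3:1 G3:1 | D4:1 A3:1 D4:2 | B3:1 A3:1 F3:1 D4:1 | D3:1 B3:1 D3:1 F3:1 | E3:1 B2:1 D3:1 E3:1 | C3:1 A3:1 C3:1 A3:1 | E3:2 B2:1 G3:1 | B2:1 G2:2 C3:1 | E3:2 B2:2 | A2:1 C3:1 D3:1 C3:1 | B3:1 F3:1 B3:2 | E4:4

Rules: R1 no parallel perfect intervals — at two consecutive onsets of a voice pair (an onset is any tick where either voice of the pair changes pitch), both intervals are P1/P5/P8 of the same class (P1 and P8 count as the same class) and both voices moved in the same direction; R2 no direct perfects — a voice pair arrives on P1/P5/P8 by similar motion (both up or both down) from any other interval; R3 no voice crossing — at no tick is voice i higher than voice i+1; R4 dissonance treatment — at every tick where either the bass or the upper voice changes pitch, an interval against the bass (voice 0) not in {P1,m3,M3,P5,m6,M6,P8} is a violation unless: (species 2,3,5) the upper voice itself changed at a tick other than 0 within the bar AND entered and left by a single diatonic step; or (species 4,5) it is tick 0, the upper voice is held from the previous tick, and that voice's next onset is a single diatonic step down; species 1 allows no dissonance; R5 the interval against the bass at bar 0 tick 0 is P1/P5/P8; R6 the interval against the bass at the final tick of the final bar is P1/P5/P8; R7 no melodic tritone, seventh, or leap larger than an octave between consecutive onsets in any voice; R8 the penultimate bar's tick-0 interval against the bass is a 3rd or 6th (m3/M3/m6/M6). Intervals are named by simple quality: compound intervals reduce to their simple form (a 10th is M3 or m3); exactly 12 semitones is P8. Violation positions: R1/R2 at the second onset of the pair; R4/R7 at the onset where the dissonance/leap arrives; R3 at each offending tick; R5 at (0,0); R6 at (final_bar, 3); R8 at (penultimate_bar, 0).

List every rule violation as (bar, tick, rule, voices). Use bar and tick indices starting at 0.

bar 0: v0=E3 v1=E4 downbeat P8
bar 1: v0=F3 v1=D4 downbeat M6
bar 2: v0=D3 v1=B3 downbeat M6
bar 3: v0=B2 v1=D3 downbeat m3
bar 4: v0=G2 v1=E3 downbeat M6
bar 5: v0=A2 v1=C3 downbeat m3
bar 6: v0=G2 v1=E3 downbeat M6
bar 7: v0=E2 v1=B2 downbeat P5
bar 8: v0=G2 v1=E3 downbeat M6
bar 9: v0=F2 v1=A2 downbeat M3
bar 10: v0=D3 v1=B3 downbeat M6
bar 11: v0=E3 v1=E4 downbeat P8
  -> R4 @ bar 3 tick 3 v(0, 1): B2/F3 TT untreated
  -> R2 @ bar 7 tick 0 v(0, 1): G2/G3 P8 -> E2/B2 P5 similar
  -> R7 @ bar 10 tick 0 v(1,): C3->B3 leap 11st
  -> R7 @ bar 10 tick 1 v(1,): B3->F3 leap 6st
  -> R7 @ bar 10 tick 2 v(1,): F3->B3 leap 6st
  -> R2 @ bar 11 tick 0 v(0, 1): D3/B3 M6 -> E3/E4 P8 similar

(3, 3, R4, (0, 1))
(7, 0, R2, (0, 1))
(10, 0, R7, (1,))
(10, 1, R7, (1,))
(10, 2, R7, (1,))
(11, 0, R2, (0, 1))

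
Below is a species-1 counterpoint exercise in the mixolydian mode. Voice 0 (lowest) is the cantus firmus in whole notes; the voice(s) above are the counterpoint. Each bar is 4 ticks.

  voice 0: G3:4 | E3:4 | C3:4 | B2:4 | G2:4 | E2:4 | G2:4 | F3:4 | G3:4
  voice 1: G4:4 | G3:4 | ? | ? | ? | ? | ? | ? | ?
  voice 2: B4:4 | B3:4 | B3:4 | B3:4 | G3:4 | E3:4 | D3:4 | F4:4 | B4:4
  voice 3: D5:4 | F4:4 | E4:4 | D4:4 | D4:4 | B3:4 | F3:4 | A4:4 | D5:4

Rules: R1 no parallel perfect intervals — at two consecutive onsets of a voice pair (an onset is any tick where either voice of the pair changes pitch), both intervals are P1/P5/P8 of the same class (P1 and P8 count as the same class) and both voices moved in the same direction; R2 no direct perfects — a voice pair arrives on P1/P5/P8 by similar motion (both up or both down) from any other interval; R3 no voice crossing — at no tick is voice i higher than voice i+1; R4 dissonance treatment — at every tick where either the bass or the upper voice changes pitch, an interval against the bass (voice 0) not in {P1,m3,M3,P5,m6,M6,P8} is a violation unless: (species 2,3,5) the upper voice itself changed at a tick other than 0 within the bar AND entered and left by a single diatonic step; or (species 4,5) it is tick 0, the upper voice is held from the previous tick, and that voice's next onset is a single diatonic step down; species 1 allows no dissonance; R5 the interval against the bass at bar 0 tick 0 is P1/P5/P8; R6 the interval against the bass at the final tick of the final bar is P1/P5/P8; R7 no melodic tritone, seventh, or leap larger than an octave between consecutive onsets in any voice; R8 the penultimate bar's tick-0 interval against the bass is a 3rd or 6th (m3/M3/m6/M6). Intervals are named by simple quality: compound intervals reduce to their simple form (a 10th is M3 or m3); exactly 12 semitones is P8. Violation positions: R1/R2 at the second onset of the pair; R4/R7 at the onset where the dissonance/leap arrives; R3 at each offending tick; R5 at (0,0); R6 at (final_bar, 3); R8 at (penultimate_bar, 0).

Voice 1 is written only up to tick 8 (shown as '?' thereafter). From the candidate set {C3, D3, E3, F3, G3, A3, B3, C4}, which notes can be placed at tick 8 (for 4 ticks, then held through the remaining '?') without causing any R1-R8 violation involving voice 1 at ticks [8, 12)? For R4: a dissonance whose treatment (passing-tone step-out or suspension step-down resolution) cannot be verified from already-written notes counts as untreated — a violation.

C3: violates R2
D3: violates R4
E3: violates R2
F3: violates R4
G3: legal
A3: legal
B3: violates R4
C4: violates R3

{A3, G3}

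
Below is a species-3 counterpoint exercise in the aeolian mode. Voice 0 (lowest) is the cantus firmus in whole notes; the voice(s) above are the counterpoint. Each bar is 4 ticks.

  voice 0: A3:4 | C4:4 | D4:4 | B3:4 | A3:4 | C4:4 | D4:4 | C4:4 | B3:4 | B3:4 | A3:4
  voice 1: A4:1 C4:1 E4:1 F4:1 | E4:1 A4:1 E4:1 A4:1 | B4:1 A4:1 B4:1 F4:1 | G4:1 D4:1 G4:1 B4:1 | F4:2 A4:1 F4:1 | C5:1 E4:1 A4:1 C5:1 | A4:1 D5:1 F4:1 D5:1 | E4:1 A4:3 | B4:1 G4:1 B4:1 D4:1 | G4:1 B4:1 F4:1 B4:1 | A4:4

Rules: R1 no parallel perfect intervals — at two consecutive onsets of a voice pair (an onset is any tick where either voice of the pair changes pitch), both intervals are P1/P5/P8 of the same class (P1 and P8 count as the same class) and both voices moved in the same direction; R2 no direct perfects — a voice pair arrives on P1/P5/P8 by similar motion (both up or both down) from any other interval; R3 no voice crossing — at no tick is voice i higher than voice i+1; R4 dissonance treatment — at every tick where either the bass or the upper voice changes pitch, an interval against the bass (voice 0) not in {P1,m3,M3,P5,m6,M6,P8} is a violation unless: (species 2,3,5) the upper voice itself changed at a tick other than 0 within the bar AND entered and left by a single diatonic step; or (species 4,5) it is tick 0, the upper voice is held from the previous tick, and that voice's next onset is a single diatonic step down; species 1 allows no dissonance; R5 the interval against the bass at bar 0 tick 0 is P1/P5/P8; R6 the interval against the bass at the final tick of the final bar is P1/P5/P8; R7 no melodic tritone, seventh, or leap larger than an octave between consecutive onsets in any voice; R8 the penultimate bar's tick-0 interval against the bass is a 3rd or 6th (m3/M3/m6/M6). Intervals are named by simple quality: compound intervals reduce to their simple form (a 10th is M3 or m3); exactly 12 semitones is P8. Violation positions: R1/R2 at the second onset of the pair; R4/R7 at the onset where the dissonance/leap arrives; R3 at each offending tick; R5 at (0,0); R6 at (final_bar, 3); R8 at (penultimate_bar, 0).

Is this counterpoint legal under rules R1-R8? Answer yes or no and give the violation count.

bar 0: v0=A3 v1=A4 (P8)
bar 1: v0=C4 v1=E4 (M3)
bar 2: v0=D4 v1=B4 (M6)
bar 3: v0=B3 v1=G4 (m6)
bar 4: v0=A3 v1=F4 (m6)
bar 5: v0=C4 v1=C5 (P8)
bar 6: v0=D4 v1=A4 (P5)
bar 7: v0=C4 v1=E4 (M3)
bar 8: v0=B3 v1=B4 (P8)
bar 9: v0=B3 v1=G4 (m6)
bar 10: v0=A3 v1=A4 (P8)
  R7 @ bar2.3: B4->F4 leap 6st
  R7 @ bar4.0: B4->F4 leap 6st
  R2 @ bar5.0: A3/F4 m6 -> C4/C5 P8 similar
  R7 @ bar7.0: D5->E4 leap 10st
  R4 @ bar9.2: B3/F4 TT untreated
  R7 @ bar9.2: B4->F4 leap 6st
  R7 @ bar9.3: F4->B4 leap 6st
  R1 @ bar10.0: B3/B4 P8 -> A3/A4 P8 similar

No (8 violations)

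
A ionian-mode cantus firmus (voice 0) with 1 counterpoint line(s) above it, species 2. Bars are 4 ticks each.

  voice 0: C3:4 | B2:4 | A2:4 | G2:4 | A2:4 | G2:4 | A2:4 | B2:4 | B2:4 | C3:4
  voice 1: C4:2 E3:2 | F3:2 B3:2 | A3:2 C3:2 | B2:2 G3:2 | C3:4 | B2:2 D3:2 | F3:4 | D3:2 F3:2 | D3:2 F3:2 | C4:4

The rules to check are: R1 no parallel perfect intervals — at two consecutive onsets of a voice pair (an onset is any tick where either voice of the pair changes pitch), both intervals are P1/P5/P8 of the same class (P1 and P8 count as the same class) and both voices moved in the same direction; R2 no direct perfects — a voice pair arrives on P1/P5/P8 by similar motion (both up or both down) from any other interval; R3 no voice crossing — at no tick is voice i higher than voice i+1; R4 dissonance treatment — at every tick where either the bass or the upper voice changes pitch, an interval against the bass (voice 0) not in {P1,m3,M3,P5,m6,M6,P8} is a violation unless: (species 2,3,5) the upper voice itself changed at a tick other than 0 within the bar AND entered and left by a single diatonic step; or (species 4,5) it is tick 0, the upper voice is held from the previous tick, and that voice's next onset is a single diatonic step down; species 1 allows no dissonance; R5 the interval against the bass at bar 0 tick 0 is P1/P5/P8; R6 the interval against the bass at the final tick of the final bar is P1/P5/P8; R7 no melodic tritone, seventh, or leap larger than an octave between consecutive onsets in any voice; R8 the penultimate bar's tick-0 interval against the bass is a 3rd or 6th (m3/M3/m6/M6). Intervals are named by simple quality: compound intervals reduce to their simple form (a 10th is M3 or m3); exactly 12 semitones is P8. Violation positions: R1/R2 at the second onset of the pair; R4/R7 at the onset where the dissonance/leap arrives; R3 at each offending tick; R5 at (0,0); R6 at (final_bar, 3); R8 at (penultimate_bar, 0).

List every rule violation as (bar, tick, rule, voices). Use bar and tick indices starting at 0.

bar 0: v0=C3 v1=C4 downbeat P8
bar 1: v0=B2 v1=F3 downbeat TT
bar 2: v0=A2 v1=A3 downbeat P8
bar 3: v0=G2 v1=B2 downbeat M3
bar 4: v0=A2 v1=C3 downbeat m3
bar 5: v0=G2 v1=B2 downbeat M3
bar 6: v0=A2 v1=F3 downbeat m6
bar 7: v0=B2 v1=D3 downbeat m3
bar 8: v0=B2 v1=D3 downbeat m3
bar 9: v0=C3 v1=C4 downbeat P8
  -> R4 @ bar 1 tick 0 v(0, 1): B2/F3 TT untreated
  -> R7 @ bar 1 tick 2 v(1,): F3->B3 leap 6st
  -> R1 @ bar 2 tick 0 v(0, 1): B2/B3 P8 -> A2/A3 P8 similar
  -> R4 @ bar 7 tick 2 v(0, 1): B2/F3 TT untreated
  -> R4 @ bar 8 tick 2 v(0, 1): B2/F3 TT untreated
  -> R2 @ bar 9 tick 0 v(0, 1): B2/F3 TT -> C3/C4 P8 similar

(1, 0, R4, (0, 1))
(1, 2, R7, (1,))
(2, 0, R1, (0, 1))
(7, 2, R4, (0, 1))
(8, 2, R4, (0, 1))
(9, 0, R2, (0, 1))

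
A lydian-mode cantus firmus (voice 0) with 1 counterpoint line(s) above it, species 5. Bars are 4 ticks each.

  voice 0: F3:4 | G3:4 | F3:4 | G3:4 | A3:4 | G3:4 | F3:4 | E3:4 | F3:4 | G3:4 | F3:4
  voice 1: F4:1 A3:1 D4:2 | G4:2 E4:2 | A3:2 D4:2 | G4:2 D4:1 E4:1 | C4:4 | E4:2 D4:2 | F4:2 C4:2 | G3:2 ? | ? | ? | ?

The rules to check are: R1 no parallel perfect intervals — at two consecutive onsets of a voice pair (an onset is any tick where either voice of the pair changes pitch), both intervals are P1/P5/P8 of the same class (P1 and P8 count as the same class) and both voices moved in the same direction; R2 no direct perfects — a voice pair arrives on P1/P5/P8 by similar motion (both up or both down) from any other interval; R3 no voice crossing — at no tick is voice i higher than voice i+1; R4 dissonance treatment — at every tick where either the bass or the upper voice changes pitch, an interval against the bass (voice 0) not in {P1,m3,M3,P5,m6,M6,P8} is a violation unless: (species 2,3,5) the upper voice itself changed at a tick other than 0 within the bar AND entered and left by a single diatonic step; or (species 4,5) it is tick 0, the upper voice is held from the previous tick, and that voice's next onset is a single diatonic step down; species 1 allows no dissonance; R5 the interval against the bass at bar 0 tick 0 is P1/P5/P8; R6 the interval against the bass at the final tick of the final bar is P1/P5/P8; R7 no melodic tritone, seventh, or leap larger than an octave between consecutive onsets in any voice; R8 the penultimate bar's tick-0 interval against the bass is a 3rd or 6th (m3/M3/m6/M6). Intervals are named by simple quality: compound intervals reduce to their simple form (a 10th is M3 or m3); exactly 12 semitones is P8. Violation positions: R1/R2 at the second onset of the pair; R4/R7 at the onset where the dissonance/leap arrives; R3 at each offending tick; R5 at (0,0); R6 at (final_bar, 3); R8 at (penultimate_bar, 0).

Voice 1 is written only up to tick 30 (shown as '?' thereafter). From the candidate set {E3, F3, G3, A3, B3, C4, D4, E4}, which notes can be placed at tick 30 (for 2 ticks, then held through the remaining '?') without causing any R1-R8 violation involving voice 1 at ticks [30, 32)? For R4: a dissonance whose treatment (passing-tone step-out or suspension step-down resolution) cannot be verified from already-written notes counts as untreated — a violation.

{B3, C4, E3, E4, G3}

E3: legal
F3: violates R4
G3: legal
A3: violates R4
B3: legal
C4: legal
D4: violates R4
E4: legal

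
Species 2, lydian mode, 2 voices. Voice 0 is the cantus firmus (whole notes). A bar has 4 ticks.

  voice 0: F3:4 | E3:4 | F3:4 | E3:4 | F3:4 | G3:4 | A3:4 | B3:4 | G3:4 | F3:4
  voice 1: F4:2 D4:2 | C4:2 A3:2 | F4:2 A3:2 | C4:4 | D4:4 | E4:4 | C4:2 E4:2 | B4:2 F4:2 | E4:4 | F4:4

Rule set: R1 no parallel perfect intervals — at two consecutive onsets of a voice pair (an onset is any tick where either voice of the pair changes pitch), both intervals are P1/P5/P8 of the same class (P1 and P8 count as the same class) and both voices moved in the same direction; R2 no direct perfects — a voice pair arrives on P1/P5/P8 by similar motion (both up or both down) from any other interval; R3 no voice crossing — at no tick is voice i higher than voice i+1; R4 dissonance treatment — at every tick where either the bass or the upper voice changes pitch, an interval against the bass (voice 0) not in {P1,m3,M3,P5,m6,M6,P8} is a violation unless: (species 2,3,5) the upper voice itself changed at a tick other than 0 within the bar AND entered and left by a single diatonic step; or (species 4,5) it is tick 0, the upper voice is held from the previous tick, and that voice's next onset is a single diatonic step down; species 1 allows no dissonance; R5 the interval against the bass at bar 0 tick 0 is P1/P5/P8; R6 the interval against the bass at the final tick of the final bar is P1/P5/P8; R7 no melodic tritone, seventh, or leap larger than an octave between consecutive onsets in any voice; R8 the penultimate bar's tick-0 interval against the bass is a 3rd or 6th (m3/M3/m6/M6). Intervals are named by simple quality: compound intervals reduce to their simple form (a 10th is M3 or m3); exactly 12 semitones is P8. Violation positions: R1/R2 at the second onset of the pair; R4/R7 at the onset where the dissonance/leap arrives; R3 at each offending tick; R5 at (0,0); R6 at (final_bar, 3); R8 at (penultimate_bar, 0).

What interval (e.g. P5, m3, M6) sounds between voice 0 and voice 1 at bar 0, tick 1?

voice 0=F3 voice 1=F4 -> P8

P8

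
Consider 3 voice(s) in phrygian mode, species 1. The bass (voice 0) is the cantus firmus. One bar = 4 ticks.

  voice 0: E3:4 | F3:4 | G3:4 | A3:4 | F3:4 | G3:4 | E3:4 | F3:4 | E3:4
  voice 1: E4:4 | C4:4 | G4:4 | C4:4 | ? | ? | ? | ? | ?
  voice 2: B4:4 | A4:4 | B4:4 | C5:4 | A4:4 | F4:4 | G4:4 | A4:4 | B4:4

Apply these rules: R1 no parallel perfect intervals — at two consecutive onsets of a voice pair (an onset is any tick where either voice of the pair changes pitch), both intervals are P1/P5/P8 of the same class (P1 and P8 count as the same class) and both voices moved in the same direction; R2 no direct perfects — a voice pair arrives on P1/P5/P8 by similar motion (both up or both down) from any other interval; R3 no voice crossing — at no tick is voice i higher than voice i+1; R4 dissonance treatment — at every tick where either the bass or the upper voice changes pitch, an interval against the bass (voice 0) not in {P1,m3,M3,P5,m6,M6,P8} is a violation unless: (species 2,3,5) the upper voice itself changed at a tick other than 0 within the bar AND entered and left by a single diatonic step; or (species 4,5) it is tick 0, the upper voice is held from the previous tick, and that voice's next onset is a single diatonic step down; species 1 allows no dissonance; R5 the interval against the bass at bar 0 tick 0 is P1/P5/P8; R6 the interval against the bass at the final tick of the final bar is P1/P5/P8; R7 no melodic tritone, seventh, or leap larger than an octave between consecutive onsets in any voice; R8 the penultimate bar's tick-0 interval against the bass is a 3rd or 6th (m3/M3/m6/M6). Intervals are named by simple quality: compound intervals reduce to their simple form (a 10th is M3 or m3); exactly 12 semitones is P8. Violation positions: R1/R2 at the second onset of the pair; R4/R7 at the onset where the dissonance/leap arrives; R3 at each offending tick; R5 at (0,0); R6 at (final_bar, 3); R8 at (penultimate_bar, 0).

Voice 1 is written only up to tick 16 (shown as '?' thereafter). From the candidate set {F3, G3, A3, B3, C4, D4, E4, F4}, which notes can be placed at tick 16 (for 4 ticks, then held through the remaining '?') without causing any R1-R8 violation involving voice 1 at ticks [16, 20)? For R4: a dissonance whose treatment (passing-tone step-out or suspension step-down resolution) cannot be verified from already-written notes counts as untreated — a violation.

F3: violates R2
G3: violates R4
A3: violates R1
B3: violates R4
C4: legal
D4: legal
E4: violates R4
F4: legal

{C4, D4, F4}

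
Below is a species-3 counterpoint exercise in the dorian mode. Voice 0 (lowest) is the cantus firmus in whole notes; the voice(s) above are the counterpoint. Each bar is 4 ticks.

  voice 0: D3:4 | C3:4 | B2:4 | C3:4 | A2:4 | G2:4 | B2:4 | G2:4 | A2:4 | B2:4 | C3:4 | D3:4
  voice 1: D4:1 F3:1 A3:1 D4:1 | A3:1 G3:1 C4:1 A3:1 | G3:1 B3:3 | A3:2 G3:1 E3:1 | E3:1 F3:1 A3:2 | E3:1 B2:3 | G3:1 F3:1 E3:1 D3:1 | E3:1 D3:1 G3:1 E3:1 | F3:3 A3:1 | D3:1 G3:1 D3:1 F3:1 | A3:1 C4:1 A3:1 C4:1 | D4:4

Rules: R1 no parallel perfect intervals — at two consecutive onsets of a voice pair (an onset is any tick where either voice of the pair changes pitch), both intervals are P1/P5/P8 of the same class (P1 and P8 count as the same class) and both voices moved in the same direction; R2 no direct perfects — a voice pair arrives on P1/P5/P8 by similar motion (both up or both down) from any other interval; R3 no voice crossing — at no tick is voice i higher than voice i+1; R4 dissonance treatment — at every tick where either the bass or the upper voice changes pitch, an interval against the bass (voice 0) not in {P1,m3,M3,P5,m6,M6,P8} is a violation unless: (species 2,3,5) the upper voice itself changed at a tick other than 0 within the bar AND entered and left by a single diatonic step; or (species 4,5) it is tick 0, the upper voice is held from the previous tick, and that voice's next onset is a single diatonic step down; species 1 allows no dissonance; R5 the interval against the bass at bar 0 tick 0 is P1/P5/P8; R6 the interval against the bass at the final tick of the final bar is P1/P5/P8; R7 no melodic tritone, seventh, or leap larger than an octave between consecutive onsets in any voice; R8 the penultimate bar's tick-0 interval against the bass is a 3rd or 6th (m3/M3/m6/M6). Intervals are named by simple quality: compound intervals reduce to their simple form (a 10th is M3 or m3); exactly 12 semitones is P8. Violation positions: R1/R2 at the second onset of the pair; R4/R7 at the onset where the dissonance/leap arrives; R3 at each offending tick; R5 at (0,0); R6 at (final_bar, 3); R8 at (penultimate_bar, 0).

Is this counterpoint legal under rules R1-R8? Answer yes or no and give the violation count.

bar 0: v0=D3 v1=D4 (P8)
bar 1: v0=C3 v1=A3 (M6)
bar 2: v0=B2 v1=G3 (m6)
bar 3: v0=C3 v1=A3 (M6)
bar 4: v0=A2 v1=E3 (P5)
bar 5: v0=G2 v1=E3 (M6)
bar 6: v0=B2 v1=G3 (m6)
bar 7: v0=G2 v1=E3 (M6)
bar 8: v0=A2 v1=F3 (m6)
bar 9: v0=B2 v1=D3 (m3)
bar 10: v0=C3 v1=A3 (M6)
bar 11: v0=D3 v1=D4 (P8)
  R4 @ bar9.3: B2/F3 TT untreated
  R1 @ bar11.0: C3/C4 P8 -> D3/D4 P8 similar

No (2 violations)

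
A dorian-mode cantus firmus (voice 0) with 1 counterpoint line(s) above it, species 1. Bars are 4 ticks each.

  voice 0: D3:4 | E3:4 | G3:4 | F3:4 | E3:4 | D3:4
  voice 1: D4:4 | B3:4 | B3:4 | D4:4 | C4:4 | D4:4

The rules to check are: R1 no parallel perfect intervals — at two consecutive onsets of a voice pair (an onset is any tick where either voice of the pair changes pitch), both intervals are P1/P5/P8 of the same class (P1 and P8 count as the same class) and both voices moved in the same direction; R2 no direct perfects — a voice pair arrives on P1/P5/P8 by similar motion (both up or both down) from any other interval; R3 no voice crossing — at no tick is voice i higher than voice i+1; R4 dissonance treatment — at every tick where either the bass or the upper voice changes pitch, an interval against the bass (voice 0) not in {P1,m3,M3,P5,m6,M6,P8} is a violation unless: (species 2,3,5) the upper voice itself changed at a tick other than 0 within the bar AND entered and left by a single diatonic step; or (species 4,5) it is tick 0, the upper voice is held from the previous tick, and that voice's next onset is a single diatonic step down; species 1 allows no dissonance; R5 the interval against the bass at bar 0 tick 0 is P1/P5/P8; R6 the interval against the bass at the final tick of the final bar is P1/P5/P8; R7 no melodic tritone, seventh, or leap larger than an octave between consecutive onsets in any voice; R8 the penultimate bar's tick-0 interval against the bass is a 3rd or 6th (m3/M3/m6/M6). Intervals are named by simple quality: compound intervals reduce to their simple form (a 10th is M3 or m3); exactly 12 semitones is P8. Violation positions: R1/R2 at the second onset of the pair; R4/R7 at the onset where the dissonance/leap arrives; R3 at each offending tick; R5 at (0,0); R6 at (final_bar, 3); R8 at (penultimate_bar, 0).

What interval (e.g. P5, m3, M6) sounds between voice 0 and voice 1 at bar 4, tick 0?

voice 0=E3 voice 1=C4 -> m6

m6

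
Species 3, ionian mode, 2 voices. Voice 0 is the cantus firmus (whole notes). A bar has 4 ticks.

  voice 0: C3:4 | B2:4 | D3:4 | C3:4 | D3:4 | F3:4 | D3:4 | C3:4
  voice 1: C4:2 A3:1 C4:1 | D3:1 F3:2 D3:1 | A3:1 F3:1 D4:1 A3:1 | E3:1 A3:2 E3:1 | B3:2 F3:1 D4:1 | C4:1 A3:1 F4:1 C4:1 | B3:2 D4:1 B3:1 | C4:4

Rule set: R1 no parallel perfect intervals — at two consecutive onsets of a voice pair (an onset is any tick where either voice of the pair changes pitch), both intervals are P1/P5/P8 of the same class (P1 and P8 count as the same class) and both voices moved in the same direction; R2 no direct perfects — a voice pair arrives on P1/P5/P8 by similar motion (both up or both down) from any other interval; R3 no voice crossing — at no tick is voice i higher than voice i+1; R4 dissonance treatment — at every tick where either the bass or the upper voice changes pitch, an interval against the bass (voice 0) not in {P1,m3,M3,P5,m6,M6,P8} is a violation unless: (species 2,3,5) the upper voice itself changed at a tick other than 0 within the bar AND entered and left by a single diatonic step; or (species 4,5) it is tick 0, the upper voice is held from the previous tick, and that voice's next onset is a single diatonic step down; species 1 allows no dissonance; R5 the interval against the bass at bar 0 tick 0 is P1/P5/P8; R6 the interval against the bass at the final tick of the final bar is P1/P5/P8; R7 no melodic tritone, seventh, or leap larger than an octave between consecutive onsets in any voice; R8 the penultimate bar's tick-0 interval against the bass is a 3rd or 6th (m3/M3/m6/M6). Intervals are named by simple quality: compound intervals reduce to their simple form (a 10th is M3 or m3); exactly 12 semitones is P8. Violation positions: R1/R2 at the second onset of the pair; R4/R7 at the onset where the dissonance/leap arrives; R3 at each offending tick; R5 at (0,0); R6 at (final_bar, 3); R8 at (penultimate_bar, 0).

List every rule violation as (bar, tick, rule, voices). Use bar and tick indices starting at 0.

bar 0: v0=C3 v1=C4 downbeat P8
bar 1: v0=B2 v1=D3 downbeat m3
bar 2: v0=D3 v1=A3 downbeat P5
bar 3: v0=C3 v1=E3 downbeat M3
bar 4: v0=D3 v1=B3 downbeat M6
bar 5: v0=F3 v1=C4 downbeat P5
bar 6: v0=D3 v1=B3 downbeat M6
bar 7: v0=C3 v1=C4 downbeat P8
  -> R7 @ bar 1 tick 0 v(1,): C4->D3 leap 10st
  -> R4 @ bar 1 tick 1 v(0, 1): B2/F3 TT untreated
  -> R2 @ bar 2 tick 0 v(0, 1): B2/D3 m3 -> D3/A3 P5 similar
  -> R7 @ bar 4 tick 2 v(1,): B3->F3 leap 6st

(1, 0, R7, (1,))
(1, 1, R4, (0, 1))
(2, 0, R2, (0, 1))
(4, 2, R7, (1,))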